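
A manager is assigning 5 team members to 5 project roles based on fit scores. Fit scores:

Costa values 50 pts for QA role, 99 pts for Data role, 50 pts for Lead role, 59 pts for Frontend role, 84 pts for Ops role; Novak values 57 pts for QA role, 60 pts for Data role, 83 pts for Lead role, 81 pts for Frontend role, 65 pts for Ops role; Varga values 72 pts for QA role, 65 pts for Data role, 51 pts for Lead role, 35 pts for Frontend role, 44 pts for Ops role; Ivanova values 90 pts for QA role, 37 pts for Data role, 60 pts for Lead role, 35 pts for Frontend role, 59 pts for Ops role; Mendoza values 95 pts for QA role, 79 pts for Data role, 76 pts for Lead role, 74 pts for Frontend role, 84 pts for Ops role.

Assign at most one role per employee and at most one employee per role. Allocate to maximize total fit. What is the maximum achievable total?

Max total: 405 pts

This is the linear assignment problem.
Optimal: Costa→Data role (99 pts), Novak→Frontend role (81 pts), Varga→Lead role (51 pts), Ivanova→QA role (90 pts), Mendoza→Ops role (84 pts) — total 99+81+51+90+84 = 405 pts.
Row-greedy (each employee in turn takes its best remaining role) gives 387 pts, worse by 18.
Swapping Novak↔Ivanova (Novak→QA role 57 pts, Ivanova→Frontend role 35 pts) loses 79.
Every other assignment is strictly worse.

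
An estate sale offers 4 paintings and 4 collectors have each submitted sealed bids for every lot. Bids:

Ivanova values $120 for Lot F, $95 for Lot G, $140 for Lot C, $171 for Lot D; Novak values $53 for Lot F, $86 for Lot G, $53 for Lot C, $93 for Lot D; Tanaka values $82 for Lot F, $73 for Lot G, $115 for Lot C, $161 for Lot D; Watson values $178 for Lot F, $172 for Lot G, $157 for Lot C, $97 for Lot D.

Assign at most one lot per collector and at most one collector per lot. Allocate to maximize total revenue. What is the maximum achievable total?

Max total: $565

This is the linear assignment problem.
Optimal: Ivanova→Lot C ($140), Novak→Lot G ($86), Tanaka→Lot D ($161), Watson→Lot F ($178) — total 140+86+161+178 = $565.
Row-greedy (each collector in turn takes its best remaining lot) gives $550, worse by 15.
Next-best assignment: Ivanova→Lot D, Novak→Lot G, Tanaka→Lot C, Watson→Lot F = $550.
Swapping Novak↔Watson (Novak→Lot F $53, Watson→Lot G $172) loses 39.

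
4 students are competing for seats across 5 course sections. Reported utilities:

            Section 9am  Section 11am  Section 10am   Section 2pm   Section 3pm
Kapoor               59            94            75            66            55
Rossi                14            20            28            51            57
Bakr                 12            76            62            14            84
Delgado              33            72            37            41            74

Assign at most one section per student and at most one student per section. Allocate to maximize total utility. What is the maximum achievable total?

Maximum total: 282 points

Optimal: Kapoor→Section 10am (75 points), Rossi→Section 2pm (51 points), Bakr→Section 3pm (84 points), Delgado→Section 11am (72 points) — total 75+51+84+72 = 282 points.
Row-greedy (each student in turn takes its best remaining section) gives 254 points, worse by 28.
Swapping Kapoor↔Bakr (Kapoor→Section 3pm 55 points, Bakr→Section 10am 62 points) loses 42.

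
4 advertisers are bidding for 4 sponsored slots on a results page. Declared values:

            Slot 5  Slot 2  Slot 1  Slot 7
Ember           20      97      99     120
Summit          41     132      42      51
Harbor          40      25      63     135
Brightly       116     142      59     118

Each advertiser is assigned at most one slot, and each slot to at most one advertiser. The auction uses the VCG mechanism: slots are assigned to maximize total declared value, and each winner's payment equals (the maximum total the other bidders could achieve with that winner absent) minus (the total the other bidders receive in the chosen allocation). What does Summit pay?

Summit pays $26.

Efficient allocation: Ember→Slot 1 ($99), Summit→Slot 2 ($132), Harbor→Slot 7 ($135), Brightly→Slot 5 ($116); total welfare W = $482.
Summit receives Slot 2 at value $132, so the others get W − 132 = $350.
Without Summit: best allocation of the remaining 3 bidders over all 4 slots is Ember→Slot 1 ($99), Harbor→Slot 7 ($135), Brightly→Slot 2 ($142), total $376.
VCG payment = (others' best without Summit) − (others' welfare with Summit) = 376 − 350 = $26.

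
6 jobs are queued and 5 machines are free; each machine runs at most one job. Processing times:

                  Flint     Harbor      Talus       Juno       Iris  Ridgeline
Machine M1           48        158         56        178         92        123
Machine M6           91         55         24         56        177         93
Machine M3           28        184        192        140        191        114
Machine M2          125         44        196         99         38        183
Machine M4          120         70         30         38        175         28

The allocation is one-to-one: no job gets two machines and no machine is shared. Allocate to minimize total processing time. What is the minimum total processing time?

Min total: 205 min

Optimal: Talus→Machine M1 (56 min), Harbor→Machine M6 (55 min), Flint→Machine M3 (28 min), Iris→Machine M2 (38 min), Ridgeline→Machine M4 (28 min) — total 56+55+28+38+28 = 205 min.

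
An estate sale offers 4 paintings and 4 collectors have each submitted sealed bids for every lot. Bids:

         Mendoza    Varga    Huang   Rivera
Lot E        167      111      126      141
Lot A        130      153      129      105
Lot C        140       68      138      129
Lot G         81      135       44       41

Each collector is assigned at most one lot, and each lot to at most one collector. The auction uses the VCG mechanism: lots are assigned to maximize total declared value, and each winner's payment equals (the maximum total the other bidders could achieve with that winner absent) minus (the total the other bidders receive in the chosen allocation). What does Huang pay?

Efficient allocation: Mendoza→Lot E ($167), Varga→Lot G ($135), Huang→Lot A ($129), Rivera→Lot C ($129); total welfare W = $560.
Huang receives Lot A at value $129, so the others get W − 129 = $431.
Without Huang: best allocation of the remaining 3 bidders over all 4 lots is Mendoza→Lot E ($167), Varga→Lot A ($153), Rivera→Lot C ($129), total $449.
VCG payment = (others' best without Huang) − (others' welfare with Huang) = 449 − 431 = $18.

Huang pays $18.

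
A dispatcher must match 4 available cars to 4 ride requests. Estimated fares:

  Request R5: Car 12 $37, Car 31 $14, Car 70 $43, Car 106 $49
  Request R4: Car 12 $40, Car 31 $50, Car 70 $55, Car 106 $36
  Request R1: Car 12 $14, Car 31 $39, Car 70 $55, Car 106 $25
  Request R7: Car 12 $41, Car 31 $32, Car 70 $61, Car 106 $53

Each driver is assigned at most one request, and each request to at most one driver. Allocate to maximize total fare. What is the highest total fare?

This is a one-to-one assignment (maximum-weight bipartite matching).
Optimal: Car 12→Request R5 ($37), Car 31→Request R4 ($50), Car 70→Request R1 ($55), Car 106→Request R7 ($53) — total 37+50+55+53 = $195.
Column-greedy (each request in turn goes to its best remaining driver) gives $184, worse by 11.

Max total: $195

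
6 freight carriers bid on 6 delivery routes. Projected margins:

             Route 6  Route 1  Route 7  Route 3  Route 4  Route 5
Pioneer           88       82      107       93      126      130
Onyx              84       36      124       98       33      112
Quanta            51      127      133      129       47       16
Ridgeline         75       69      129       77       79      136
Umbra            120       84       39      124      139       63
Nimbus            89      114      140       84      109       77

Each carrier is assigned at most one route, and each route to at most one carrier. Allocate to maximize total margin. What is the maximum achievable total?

Max total: $749k

Optimal: Pioneer→Route 4 ($126k), Onyx→Route 7 ($124k), Quanta→Route 3 ($129k), Ridgeline→Route 5 ($136k), Umbra→Route 6 ($120k), Nimbus→Route 1 ($114k) — total 126+124+129+136+120+114 = $749k.
Column-greedy (each route in turn goes to its best remaining carrier) gives $747k, worse by 2.
Next-best assignment: Pioneer→Route 4, Onyx→Route 3, Quanta→Route 1, Ridgeline→Route 5, Umbra→Route 6, Nimbus→Route 7 = $747k.
No other one-to-one assignment exceeds $749k.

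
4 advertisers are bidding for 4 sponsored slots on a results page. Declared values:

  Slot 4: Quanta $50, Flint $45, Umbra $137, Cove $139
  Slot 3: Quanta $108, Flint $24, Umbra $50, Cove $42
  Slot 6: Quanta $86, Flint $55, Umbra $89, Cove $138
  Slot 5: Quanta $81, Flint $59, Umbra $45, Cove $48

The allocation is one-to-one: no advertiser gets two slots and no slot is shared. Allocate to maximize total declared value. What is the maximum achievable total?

Maximum total: $442

This is the linear assignment problem.
Optimal: Quanta→Slot 3 ($108), Flint→Slot 5 ($59), Umbra→Slot 4 ($137), Cove→Slot 6 ($138) — total 108+59+137+138 = $442.
Max-entry greedy (repeatedly take the single best remaining cell) gives $395, worse by 47.
Next-best assignment: Quanta→Slot 3, Flint→Slot 5, Umbra→Slot 6, Cove→Slot 4 = $395.
Swapping Quanta↔Flint (Quanta→Slot 5 $81, Flint→Slot 3 $24) loses 62.
Checked against all permutations: $442 is optimal.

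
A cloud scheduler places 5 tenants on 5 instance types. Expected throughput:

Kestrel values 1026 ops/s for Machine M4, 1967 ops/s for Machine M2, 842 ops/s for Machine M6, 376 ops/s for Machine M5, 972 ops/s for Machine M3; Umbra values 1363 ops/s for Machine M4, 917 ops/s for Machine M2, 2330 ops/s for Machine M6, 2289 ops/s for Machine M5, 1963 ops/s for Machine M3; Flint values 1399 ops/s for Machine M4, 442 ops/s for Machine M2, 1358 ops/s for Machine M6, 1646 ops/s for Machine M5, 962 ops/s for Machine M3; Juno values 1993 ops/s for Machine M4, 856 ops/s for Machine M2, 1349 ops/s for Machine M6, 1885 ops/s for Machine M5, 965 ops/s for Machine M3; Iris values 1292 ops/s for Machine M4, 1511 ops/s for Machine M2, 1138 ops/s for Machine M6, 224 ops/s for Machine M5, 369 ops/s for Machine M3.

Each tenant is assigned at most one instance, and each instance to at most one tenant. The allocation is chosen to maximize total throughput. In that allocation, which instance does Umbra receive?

Umbra receives Machine M3.

Optimal: Kestrel→Machine M2 (1967 ops/s), Umbra→Machine M3 (1963 ops/s), Flint→Machine M5 (1646 ops/s), Juno→Machine M4 (1993 ops/s), Iris→Machine M6 (1138 ops/s) — total 1967+1963+1646+1993+1138 = 8707 ops/s.
Row-greedy (each tenant in turn takes its best remaining instance) gives 8305 ops/s, worse by 402.
Swapping Iris↔Kestrel (Iris→Machine M2 1511 ops/s, Kestrel→Machine M6 842 ops/s) loses 752.
Every other assignment is strictly worse.
Umbra's own top instance is Machine M6 (2330 ops/s), but forcing Umbra→Machine M6 and reassigning the rest optimally gives only 8452 ops/s — worse by 255.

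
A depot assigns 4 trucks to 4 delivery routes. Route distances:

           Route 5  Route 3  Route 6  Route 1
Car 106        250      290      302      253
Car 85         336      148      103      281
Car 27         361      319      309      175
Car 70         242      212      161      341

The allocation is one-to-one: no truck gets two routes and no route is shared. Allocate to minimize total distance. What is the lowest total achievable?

Minimum total: 734 km

Treat this as an assignment problem: match each truck to one route.
Optimal: Car 106→Route 5 (250 km), Car 85→Route 3 (148 km), Car 27→Route 1 (175 km), Car 70→Route 6 (161 km) — total 250+148+175+161 = 734 km.
Row-greedy (each truck in turn takes its cheapest remaining route) gives 740 km, worse by 6.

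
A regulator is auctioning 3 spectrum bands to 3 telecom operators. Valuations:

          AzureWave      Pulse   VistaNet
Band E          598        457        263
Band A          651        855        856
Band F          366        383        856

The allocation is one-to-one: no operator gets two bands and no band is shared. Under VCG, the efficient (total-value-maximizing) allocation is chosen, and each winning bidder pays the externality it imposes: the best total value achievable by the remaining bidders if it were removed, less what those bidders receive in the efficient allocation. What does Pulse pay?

Efficient allocation: AzureWave→Band E ($598M), Pulse→Band A ($855M), VistaNet→Band F ($856M); total welfare W = $2309M.
Pulse receives Band A at value $855M, so the others get W − 855 = $1454M.
Without Pulse: best allocation of the remaining 2 bidders over all 3 bands is AzureWave→Band A ($651M), VistaNet→Band F ($856M), total $1507M.
VCG payment = (others' best without Pulse) − (others' welfare with Pulse) = 1507 − 1454 = $53M.

Pulse pays $53M.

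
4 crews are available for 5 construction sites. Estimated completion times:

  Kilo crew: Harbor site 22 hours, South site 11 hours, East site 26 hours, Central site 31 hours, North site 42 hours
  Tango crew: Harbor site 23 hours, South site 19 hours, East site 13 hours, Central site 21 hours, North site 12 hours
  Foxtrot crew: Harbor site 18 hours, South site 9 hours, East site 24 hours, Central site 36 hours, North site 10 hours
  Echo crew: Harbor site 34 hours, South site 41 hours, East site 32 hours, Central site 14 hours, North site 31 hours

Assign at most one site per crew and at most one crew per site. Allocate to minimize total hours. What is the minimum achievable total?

Min total: 48 hours

Optimal: Kilo crew→South site (11 hours), Tango crew→East site (13 hours), Foxtrot crew→North site (10 hours), Echo crew→Central site (14 hours) — total 11+13+10+14 = 48 hours.
Row-greedy (each crew in turn takes its cheapest remaining site) gives 55 hours, worse by 7.
Next-best assignment: Kilo crew→South site, Tango crew→North site, Foxtrot crew→Harbor site, Echo crew→Central site = 55 hours.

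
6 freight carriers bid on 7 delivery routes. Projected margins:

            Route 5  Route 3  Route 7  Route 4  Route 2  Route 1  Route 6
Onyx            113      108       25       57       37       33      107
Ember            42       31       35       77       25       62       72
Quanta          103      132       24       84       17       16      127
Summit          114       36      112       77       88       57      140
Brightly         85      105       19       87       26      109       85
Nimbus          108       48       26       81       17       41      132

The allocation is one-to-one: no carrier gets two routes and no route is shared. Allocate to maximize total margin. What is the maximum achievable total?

Treat this as an assignment problem: match each carrier to one route.
Optimal: Onyx→Route 5 ($113k), Ember→Route 4 ($77k), Quanta→Route 3 ($132k), Summit→Route 7 ($112k), Brightly→Route 1 ($109k), Nimbus→Route 6 ($132k) — total 113+77+132+112+109+132 = $675k.
Max-entry greedy (repeatedly take the single best remaining cell) gives $610k, worse by 65.
Checked against all permutations: $675k is optimal.

Max total: $675k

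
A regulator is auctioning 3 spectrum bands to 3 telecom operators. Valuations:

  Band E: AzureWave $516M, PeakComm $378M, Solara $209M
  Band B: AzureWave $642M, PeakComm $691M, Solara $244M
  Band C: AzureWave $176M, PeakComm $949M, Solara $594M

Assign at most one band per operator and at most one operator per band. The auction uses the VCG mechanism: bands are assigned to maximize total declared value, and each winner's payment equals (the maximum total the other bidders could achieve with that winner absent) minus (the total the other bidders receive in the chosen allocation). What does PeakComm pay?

PeakComm pays $126M.

Efficient allocation: AzureWave→Band E ($516M), PeakComm→Band B ($691M), Solara→Band C ($594M); total welfare W = $1801M.
PeakComm receives Band B at value $691M, so the others get W − 691 = $1110M.
Without PeakComm: best allocation of the remaining 2 bidders over all 3 bands is AzureWave→Band B ($642M), Solara→Band C ($594M), total $1236M.
VCG payment = (others' best without PeakComm) − (others' welfare with PeakComm) = 1236 − 1110 = $126M.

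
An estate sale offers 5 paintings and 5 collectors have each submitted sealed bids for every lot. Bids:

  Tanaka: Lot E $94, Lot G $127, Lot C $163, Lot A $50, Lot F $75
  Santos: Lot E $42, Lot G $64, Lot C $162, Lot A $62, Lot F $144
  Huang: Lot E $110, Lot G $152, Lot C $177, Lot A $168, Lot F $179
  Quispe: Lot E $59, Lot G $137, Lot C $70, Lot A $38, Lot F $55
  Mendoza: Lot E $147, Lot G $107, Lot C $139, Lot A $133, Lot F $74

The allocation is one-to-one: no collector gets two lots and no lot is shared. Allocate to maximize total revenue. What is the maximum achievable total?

Optimal: Tanaka→Lot C ($163), Santos→Lot F ($144), Huang→Lot A ($168), Quispe→Lot G ($137), Mendoza→Lot E ($147) — total 163+144+168+137+147 = $759.
Max-entry greedy (repeatedly take the single best remaining cell) gives $688, worse by 71.
Swapping Huang↔Santos (Huang→Lot F $179, Santos→Lot A $62) loses 71.
No other one-to-one assignment exceeds $759.

Max total: $759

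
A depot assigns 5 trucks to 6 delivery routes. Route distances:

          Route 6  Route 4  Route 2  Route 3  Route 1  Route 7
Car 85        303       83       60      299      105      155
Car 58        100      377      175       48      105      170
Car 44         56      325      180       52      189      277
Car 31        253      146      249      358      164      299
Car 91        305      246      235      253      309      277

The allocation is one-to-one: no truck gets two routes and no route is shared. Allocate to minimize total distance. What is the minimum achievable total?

Optimal: Car 85→Route 2 (60 km), Car 58→Route 3 (48 km), Car 44→Route 6 (56 km), Car 31→Route 1 (164 km), Car 91→Route 4 (246 km) — total 60+48+56+164+246 = 574 km.
Column-greedy (each route in turn goes to its cheapest remaining truck) gives 731 km, worse by 157.
Next-best assignment: Car 85→Route 4, Car 58→Route 3, Car 44→Route 6, Car 31→Route 1, Car 91→Route 2 = 586 km.
Swapping Car 31↔Car 44 (Car 31→Route 6 253 km, Car 44→Route 1 189 km) adds 222.
No other one-to-one assignment undercuts 574 km.

Min total: 574 km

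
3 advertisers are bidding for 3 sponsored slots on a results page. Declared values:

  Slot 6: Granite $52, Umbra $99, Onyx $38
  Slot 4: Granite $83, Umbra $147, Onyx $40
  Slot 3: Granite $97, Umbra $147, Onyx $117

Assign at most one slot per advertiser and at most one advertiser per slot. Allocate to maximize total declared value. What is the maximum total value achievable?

This is a one-to-one assignment (maximum-weight bipartite matching).
Optimal: Granite→Slot 6 ($52), Umbra→Slot 4 ($147), Onyx→Slot 3 ($117) — total 52+147+117 = $316.
Every other assignment is strictly worse.

Max total: $316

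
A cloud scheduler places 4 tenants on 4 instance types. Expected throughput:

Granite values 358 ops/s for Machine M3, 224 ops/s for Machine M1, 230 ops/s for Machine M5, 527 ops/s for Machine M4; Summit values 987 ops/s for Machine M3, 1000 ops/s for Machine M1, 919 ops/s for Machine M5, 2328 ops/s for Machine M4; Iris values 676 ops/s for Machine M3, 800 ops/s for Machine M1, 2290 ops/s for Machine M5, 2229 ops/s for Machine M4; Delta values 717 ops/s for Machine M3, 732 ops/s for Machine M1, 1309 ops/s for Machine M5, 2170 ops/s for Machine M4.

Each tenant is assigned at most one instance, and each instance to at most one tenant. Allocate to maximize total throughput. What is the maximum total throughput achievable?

Optimal: Granite→Machine M3 (358 ops/s), Summit→Machine M1 (1000 ops/s), Iris→Machine M5 (2290 ops/s), Delta→Machine M4 (2170 ops/s) — total 358+1000+2290+2170 = 5818 ops/s.
Row-greedy (each tenant in turn takes its best remaining instance) gives 4534 ops/s, worse by 1284.

Max total: 5818 ops/s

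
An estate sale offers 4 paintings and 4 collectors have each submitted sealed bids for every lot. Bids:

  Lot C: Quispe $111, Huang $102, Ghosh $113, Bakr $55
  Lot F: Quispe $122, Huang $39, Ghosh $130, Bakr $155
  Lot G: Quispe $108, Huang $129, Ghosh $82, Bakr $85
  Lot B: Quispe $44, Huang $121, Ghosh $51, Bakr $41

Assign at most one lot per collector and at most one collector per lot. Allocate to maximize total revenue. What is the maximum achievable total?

Maximum total: $497

This is a one-to-one assignment (maximum-weight bipartite matching).
Optimal: Quispe→Lot G ($108), Huang→Lot B ($121), Ghosh→Lot C ($113), Bakr→Lot F ($155) — total 108+121+113+155 = $497.
Row-greedy (each collector in turn takes its best remaining lot) gives $405, worse by 92.
Every other assignment is strictly worse.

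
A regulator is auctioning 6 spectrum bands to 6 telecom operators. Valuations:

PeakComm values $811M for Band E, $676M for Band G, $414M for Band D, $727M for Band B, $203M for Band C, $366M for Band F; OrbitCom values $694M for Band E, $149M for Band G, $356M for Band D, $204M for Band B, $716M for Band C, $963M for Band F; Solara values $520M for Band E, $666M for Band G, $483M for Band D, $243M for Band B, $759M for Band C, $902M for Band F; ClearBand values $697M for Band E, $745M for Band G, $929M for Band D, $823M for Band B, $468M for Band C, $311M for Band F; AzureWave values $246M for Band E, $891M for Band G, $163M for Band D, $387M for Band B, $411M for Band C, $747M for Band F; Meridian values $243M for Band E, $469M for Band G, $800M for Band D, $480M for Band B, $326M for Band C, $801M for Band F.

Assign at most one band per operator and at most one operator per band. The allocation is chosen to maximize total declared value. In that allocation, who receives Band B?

ClearBand receives Band B.

Optimal: PeakComm→Band E ($811M), OrbitCom→Band F ($963M), Solara→Band C ($759M), ClearBand→Band B ($823M), AzureWave→Band G ($891M), Meridian→Band D ($800M) — total 811+963+759+823+891+800 = $5047M.
Max-entry greedy (repeatedly take the single best remaining cell) gives $4833M, worse by 214.
Next-best assignment: PeakComm→Band E, OrbitCom→Band C, Solara→Band F, ClearBand→Band B, AzureWave→Band G, Meridian→Band D = $4943M.
ClearBand's own top band is Band D ($929M), but forcing ClearBand→Band D and reassigning the rest optimally gives only $4833M — worse by 214.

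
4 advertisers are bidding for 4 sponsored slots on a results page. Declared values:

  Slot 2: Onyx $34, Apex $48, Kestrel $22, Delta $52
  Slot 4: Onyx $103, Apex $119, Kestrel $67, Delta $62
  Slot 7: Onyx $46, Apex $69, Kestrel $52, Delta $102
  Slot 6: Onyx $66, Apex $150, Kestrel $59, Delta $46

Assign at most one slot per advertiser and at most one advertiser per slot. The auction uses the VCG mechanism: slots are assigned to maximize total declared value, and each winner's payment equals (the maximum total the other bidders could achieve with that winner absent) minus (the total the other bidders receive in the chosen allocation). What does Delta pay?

Efficient allocation: Onyx→Slot 4 ($103), Apex→Slot 6 ($150), Kestrel→Slot 2 ($22), Delta→Slot 7 ($102); total welfare W = $377.
Delta receives Slot 7 at value $102, so the others get W − 102 = $275.
Without Delta: best allocation of the remaining 3 bidders over all 4 slots is Onyx→Slot 4 ($103), Apex→Slot 6 ($150), Kestrel→Slot 7 ($52), total $305.
VCG payment = (others' best without Delta) − (others' welfare with Delta) = 305 − 275 = $30.

Delta pays $30.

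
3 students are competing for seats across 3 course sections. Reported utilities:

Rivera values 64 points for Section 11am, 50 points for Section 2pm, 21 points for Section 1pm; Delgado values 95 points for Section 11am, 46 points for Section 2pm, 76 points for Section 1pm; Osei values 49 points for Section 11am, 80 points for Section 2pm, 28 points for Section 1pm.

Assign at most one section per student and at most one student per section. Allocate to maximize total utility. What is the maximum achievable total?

Maximum total: 220 points

This is the linear assignment problem.
Optimal: Rivera→Section 11am (64 points), Delgado→Section 1pm (76 points), Osei→Section 2pm (80 points) — total 64+76+80 = 220 points.
Column-greedy (each section in turn goes to its best remaining student) gives 196 points, worse by 24.
Next-best assignment: Rivera→Section 1pm, Delgado→Section 11am, Osei→Section 2pm = 196 points.
Swapping Osei↔Delgado (Osei→Section 1pm 28 points, Delgado→Section 2pm 46 points) loses 82.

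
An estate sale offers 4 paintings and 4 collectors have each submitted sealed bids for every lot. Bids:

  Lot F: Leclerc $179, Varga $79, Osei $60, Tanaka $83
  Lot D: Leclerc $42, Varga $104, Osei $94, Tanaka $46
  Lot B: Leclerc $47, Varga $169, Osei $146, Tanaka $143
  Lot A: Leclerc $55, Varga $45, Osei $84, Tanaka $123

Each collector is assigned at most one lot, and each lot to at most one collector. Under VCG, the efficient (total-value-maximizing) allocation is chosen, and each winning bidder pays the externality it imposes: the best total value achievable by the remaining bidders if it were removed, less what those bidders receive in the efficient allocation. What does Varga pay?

Efficient allocation: Leclerc→Lot F ($179), Varga→Lot B ($169), Osei→Lot D ($94), Tanaka→Lot A ($123); total welfare W = $565.
Varga receives Lot B at value $169, so the others get W − 169 = $396.
Without Varga: best allocation of the remaining 3 bidders over all 4 lots is Leclerc→Lot F ($179), Osei→Lot B ($146), Tanaka→Lot A ($123), total $448.
VCG payment = (others' best without Varga) − (others' welfare with Varga) = 448 − 396 = $52.

Varga pays $52.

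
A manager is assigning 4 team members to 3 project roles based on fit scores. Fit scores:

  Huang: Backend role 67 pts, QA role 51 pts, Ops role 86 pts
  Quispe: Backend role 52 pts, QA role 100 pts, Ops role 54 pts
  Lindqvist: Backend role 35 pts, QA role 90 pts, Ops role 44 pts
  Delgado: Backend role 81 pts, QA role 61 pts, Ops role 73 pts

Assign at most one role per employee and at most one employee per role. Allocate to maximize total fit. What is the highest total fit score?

Max total: 267 pts

Optimal: Delgado→Backend role (81 pts), Quispe→QA role (100 pts), Huang→Ops role (86 pts) — total 81+100+86 = 267 pts.
Swapping Huang↔Delgado (Huang→Backend role 67 pts, Delgado→Ops role 73 pts) loses 27.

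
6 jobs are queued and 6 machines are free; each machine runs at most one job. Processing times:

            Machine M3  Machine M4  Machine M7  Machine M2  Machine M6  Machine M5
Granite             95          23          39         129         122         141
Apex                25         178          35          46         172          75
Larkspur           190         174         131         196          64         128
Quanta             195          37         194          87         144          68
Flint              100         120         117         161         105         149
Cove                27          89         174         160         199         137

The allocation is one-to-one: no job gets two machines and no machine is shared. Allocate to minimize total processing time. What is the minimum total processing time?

Treat this as an assignment problem: match each job to one machine.
Optimal: Granite→Machine M4 (23 min), Apex→Machine M2 (46 min), Larkspur→Machine M6 (64 min), Quanta→Machine M5 (68 min), Flint→Machine M7 (117 min), Cove→Machine M3 (27 min) — total 23+46+64+68+117+27 = 345 min.
Column-greedy (each machine in turn goes to its cheapest remaining job) gives 453 min, worse by 108.
No other one-to-one assignment undercuts 345 min.

Minimum total: 345 min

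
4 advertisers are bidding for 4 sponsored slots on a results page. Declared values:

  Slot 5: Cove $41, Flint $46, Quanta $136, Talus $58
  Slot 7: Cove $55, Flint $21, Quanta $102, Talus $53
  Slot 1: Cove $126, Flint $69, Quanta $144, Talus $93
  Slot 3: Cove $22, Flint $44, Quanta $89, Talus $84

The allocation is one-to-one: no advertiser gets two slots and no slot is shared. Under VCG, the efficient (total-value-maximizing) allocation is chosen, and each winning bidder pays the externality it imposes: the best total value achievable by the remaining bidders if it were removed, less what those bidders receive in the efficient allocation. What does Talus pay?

Efficient allocation: Cove→Slot 1 ($126), Flint→Slot 7 ($21), Quanta→Slot 5 ($136), Talus→Slot 3 ($84); total welfare W = $367.
Talus receives Slot 3 at value $84, so the others get W − 84 = $283.
Without Talus: best allocation of the remaining 3 bidders over all 4 slots is Cove→Slot 1 ($126), Flint→Slot 3 ($44), Quanta→Slot 5 ($136), total $306.
VCG payment = (others' best without Talus) − (others' welfare with Talus) = 306 − 283 = $23.

Talus pays $23.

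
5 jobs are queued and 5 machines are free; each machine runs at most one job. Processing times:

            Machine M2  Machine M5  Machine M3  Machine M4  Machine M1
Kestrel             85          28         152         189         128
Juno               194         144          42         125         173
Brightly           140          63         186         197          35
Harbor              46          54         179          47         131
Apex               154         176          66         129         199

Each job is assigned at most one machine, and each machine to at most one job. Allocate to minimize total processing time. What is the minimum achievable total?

This is a one-to-one assignment (minimum-cost bipartite matching).
Optimal: Kestrel→Machine M5 (28 min), Juno→Machine M3 (42 min), Brightly→Machine M1 (35 min), Harbor→Machine M2 (46 min), Apex→Machine M4 (129 min) — total 28+42+35+46+129 = 280 min.

Min total: 280 min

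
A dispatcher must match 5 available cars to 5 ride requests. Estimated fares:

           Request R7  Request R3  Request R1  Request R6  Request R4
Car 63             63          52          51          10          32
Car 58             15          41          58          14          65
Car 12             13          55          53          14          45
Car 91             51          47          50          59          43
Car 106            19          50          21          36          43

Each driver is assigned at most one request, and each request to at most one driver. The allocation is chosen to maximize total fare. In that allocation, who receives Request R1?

Car 12 receives Request R1.

Optimal: Car 63→Request R7 ($63), Car 58→Request R4 ($65), Car 12→Request R1 ($53), Car 91→Request R6 ($59), Car 106→Request R3 ($50) — total 63+65+53+59+50 = $290.
Column-greedy (each request in turn goes to its best remaining driver) gives $278, worse by 12.
Swapping Car 91↔Car 12 (Car 91→Request R1 $50, Car 12→Request R6 $14) loses 48.
Car 12's own top request is Request R3 ($55), but forcing Car 12→Request R3 and reassigning the rest optimally gives only $278 — worse by 12.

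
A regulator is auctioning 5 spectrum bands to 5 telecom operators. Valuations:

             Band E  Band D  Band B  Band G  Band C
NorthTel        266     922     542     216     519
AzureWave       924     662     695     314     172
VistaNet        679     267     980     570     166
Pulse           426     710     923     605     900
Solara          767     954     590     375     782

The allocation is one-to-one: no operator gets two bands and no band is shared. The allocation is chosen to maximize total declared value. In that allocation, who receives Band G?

Pulse receives Band G.

Optimal: NorthTel→Band D ($922M), AzureWave→Band E ($924M), VistaNet→Band B ($980M), Pulse→Band G ($605M), Solara→Band C ($782M) — total 922+924+980+605+782 = $4213M.
Next-best assignment: NorthTel→Band D, AzureWave→Band E, VistaNet→Band G, Pulse→Band B, Solara→Band C = $4121M.
Swapping Pulse↔VistaNet (Pulse→Band B $923M, VistaNet→Band G $570M) loses 92.
No other one-to-one assignment exceeds $4213M.
Pulse's own top band is Band B ($923M), but forcing Pulse→Band B and reassigning the rest optimally gives only $4121M — worse by 92.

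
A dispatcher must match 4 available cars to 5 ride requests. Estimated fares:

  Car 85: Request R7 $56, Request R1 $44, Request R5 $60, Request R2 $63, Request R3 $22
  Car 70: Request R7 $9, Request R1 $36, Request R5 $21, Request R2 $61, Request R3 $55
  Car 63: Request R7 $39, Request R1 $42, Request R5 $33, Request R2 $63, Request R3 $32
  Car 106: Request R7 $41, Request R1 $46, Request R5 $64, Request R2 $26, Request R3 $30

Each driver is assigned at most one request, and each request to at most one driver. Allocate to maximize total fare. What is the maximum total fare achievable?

Optimal: Car 85→Request R7 ($56), Car 70→Request R3 ($55), Car 63→Request R2 ($63), Car 106→Request R5 ($64) — total 56+55+63+64 = $238.
Max-entry greedy (repeatedly take the single best remaining cell) gives $224, worse by 14.
Swapping Car 106↔Car 70 (Car 106→Request R3 $30, Car 70→Request R5 $21) loses 68.
Checked against all permutations: $238 is optimal.

Max total: $238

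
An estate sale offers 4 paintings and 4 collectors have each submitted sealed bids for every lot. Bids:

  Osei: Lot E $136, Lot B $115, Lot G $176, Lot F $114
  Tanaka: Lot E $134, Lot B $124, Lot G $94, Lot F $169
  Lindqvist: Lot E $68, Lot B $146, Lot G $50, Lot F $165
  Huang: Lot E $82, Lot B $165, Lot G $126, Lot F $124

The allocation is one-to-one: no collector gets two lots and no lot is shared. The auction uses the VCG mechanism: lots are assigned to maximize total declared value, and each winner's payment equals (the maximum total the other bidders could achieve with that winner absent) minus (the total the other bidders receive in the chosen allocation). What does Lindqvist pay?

Efficient allocation: Osei→Lot G ($176), Tanaka→Lot E ($134), Lindqvist→Lot F ($165), Huang→Lot B ($165); total welfare W = $640.
Lindqvist receives Lot F at value $165, so the others get W − 165 = $475.
Without Lindqvist: best allocation of the remaining 3 bidders over all 4 lots is Osei→Lot G ($176), Tanaka→Lot F ($169), Huang→Lot B ($165), total $510.
VCG payment = (others' best without Lindqvist) − (others' welfare with Lindqvist) = 510 − 475 = $35.

Lindqvist pays $35.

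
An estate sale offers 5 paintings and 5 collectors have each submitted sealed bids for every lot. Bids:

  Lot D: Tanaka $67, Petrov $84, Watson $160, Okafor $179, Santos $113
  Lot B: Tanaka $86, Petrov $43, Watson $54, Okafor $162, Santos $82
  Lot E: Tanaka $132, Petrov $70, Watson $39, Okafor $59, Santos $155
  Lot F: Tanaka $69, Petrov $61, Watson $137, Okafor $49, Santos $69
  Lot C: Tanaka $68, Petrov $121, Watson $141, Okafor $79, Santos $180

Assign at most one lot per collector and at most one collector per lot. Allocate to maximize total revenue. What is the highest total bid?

Optimal: Tanaka→Lot E ($132), Petrov→Lot D ($84), Watson→Lot F ($137), Okafor→Lot B ($162), Santos→Lot C ($180) — total 132+84+137+162+180 = $695.
Row-greedy (each collector in turn takes its best remaining lot) gives $644, worse by 51.
No other one-to-one assignment exceeds $695.

Maximum total: $695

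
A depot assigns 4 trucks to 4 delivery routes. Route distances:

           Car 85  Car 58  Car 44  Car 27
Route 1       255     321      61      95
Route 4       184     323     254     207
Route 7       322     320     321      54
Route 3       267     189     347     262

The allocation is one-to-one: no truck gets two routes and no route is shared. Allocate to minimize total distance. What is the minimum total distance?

Optimal: Car 85→Route 4 (184 km), Car 58→Route 3 (189 km), Car 44→Route 1 (61 km), Car 27→Route 7 (54 km) — total 184+189+61+54 = 488 km.
Next-best assignment: Car 85→Route 3, Car 58→Route 4, Car 44→Route 1, Car 27→Route 7 = 705 km.

Min total: 488 km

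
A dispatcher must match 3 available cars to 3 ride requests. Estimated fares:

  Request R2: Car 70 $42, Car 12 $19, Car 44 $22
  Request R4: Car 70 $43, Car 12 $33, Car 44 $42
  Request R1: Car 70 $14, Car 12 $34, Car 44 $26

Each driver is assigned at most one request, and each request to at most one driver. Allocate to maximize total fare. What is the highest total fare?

Treat this as an assignment problem: match each driver to one request.
Optimal: Car 70→Request R2 ($42), Car 12→Request R1 ($34), Car 44→Request R4 ($42) — total 42+34+42 = $118.
Checked against all permutations: $118 is optimal.

Max total: $118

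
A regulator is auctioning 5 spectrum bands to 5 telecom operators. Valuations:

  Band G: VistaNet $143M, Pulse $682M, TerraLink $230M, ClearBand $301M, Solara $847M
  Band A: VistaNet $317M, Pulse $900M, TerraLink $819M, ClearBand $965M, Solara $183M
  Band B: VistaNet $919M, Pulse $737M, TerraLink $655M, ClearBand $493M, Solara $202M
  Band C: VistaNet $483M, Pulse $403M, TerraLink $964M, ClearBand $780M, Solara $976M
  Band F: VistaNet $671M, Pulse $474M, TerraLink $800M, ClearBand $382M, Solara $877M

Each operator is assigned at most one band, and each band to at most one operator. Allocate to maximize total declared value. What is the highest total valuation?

Maximum total: $4407M

Optimal: VistaNet→Band B ($919M), Pulse→Band G ($682M), TerraLink→Band C ($964M), ClearBand→Band A ($965M), Solara→Band F ($877M) — total 919+682+964+965+877 = $4407M.
Column-greedy (each band in turn goes to its best remaining operator) gives $4169M, worse by 238.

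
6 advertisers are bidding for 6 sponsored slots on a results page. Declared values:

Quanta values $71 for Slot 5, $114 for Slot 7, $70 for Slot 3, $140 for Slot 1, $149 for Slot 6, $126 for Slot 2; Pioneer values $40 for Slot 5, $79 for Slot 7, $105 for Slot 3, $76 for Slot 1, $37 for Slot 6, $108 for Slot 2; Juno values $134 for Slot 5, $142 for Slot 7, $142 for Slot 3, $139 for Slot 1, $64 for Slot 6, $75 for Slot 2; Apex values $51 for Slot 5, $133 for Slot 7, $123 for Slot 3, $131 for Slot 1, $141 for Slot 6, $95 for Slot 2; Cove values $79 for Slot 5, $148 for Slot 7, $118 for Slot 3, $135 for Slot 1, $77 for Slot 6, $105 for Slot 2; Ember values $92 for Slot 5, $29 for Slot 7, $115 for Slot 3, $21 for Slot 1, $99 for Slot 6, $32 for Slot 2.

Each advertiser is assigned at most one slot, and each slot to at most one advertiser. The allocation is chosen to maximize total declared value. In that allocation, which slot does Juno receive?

Juno receives Slot 5.

Optimal: Quanta→Slot 1 ($140), Pioneer→Slot 2 ($108), Juno→Slot 5 ($134), Apex→Slot 6 ($141), Cove→Slot 7 ($148), Ember→Slot 3 ($115) — total 140+108+134+141+148+115 = $786.
Row-greedy (each advertiser in turn takes its best remaining slot) gives $740, worse by 46.
Swapping Apex↔Juno (Apex→Slot 5 $51, Juno→Slot 6 $64) loses 160.
Juno's own top slot is Slot 7 ($142), but forcing Juno→Slot 7 and reassigning the rest optimally gives only $749 — worse by 37.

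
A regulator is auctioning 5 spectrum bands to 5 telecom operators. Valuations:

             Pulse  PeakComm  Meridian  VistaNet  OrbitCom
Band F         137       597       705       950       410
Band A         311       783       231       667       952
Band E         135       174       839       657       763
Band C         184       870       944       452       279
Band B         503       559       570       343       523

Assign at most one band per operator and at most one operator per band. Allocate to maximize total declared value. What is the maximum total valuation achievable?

This is the linear assignment problem.
Optimal: Pulse→Band B ($503M), PeakComm→Band C ($870M), Meridian→Band E ($839M), VistaNet→Band F ($950M), OrbitCom→Band A ($952M) — total 503+870+839+950+952 = $4114M.
Next-best assignment: Pulse→Band B, PeakComm→Band A, Meridian→Band C, VistaNet→Band F, OrbitCom→Band E = $3943M.
Swapping PeakComm↔Meridian (PeakComm→Band E $174M, Meridian→Band C $944M) loses 591.

Maximum total: $4114M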